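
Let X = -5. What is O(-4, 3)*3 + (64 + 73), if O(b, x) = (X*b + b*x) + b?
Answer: 149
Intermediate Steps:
O(b, x) = -4*b + b*x (O(b, x) = (-5*b + b*x) + b = -4*b + b*x)
O(-4, 3)*3 + (64 + 73) = -4*(-4 + 3)*3 + (64 + 73) = -4*(-1)*3 + 137 = 4*3 + 137 = 12 + 137 = 149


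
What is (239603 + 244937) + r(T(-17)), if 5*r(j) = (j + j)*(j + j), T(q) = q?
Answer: 2423856/5 ≈ 4.8477e+5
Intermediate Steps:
r(j) = 4*j²/5 (r(j) = ((j + j)*(j + j))/5 = ((2*j)*(2*j))/5 = (4*j²)/5 = 4*j²/5)
(239603 + 244937) + r(T(-17)) = (239603 + 244937) + (⅘)*(-17)² = 484540 + (⅘)*289 = 484540 + 1156/5 = 2423856/5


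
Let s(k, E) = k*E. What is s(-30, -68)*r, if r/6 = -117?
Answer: -1432080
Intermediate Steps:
r = -702 (r = 6*(-117) = -702)
s(k, E) = E*k
s(-30, -68)*r = -68*(-30)*(-702) = 2040*(-702) = -1432080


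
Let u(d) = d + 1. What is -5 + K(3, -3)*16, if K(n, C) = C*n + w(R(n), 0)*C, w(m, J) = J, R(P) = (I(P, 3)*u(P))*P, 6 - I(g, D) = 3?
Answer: -149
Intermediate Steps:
u(d) = 1 + d
I(g, D) = 3 (I(g, D) = 6 - 1*3 = 6 - 3 = 3)
R(P) = P*(3 + 3*P) (R(P) = (3*(1 + P))*P = (3 + 3*P)*P = P*(3 + 3*P))
K(n, C) = C*n (K(n, C) = C*n + 0*C = C*n + 0 = C*n)
-5 + K(3, -3)*16 = -5 - 3*3*16 = -5 - 9*16 = -5 - 144 = -149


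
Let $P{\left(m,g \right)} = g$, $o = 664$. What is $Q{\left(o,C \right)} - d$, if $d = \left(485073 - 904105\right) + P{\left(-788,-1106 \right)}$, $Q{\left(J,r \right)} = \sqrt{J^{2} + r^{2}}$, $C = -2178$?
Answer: $420138 + 2 \sqrt{1296145} \approx 4.2242 \cdot 10^{5}$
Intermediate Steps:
$d = -420138$ ($d = \left(485073 - 904105\right) - 1106 = -419032 - 1106 = -420138$)
$Q{\left(o,C \right)} - d = \sqrt{664^{2} + \left(-2178\right)^{2}} - -420138 = \sqrt{440896 + 4743684} + 420138 = \sqrt{5184580} + 420138 = 2 \sqrt{1296145} + 420138 = 420138 + 2 \sqrt{1296145}$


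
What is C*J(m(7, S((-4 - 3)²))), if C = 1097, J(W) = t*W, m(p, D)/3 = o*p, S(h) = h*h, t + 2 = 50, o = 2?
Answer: 2211552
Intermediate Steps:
t = 48 (t = -2 + 50 = 48)
S(h) = h²
m(p, D) = 6*p (m(p, D) = 3*(2*p) = 6*p)
J(W) = 48*W
C*J(m(7, S((-4 - 3)²))) = 1097*(48*(6*7)) = 1097*(48*42) = 1097*2016 = 2211552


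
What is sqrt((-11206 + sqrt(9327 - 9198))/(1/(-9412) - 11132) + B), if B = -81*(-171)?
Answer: sqrt(152062782084477258195 - 986136511620*sqrt(129))/104774385 ≈ 117.69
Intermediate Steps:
B = 13851
sqrt((-11206 + sqrt(9327 - 9198))/(1/(-9412) - 11132) + B) = sqrt((-11206 + sqrt(9327 - 9198))/(1/(-9412) - 11132) + 13851) = sqrt((-11206 + sqrt(129))/(-1/9412 - 11132) + 13851) = sqrt((-11206 + sqrt(129))/(-104774385/9412) + 13851) = sqrt((-11206 + sqrt(129))*(-9412/104774385) + 13851) = sqrt((105470872/104774385 - 9412*sqrt(129)/104774385) + 13851) = sqrt(1451335477507/104774385 - 9412*sqrt(129)/104774385)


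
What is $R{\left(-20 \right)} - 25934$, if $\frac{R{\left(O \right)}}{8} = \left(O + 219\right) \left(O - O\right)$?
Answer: $-25934$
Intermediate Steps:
$R{\left(O \right)} = 0$ ($R{\left(O \right)} = 8 \left(O + 219\right) \left(O - O\right) = 8 \left(219 + O\right) 0 = 8 \cdot 0 = 0$)
$R{\left(-20 \right)} - 25934 = 0 - 25934 = -25934$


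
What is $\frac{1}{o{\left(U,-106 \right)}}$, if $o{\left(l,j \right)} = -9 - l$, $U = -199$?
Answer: $\frac{1}{190} \approx 0.0052632$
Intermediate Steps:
$\frac{1}{o{\left(U,-106 \right)}} = \frac{1}{-9 - -199} = \frac{1}{-9 + 199} = \frac{1}{190}$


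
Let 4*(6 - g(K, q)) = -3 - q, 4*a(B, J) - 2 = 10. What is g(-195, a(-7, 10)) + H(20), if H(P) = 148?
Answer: 311/2 ≈ 155.50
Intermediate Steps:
a(B, J) = 3 (a(B, J) = ½ + (¼)*10 = ½ + 5/2 = 3)
g(K, q) = 27/4 + q/4 (g(K, q) = 6 - (-3 - q)/4 = 6 + (¾ + q/4) = 27/4 + q/4)
g(-195, a(-7, 10)) + H(20) = (27/4 + (¼)*3) + 148 = (27/4 + ¾) + 148 = 15/2 + 148 = 311/2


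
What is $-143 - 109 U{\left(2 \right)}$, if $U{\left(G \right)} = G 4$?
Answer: $-1015$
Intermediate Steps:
$U{\left(G \right)} = 4 G$
$-143 - 109 U{\left(2 \right)} = -143 - 109 \cdot 4 \cdot 2 = -143 - 872 = -1015$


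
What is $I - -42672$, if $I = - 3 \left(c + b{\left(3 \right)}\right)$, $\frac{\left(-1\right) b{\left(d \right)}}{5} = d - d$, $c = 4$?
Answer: $42660$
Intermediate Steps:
$b{\left(d \right)} = 0$ ($b{\left(d \right)} = - 5 \left(d - d\right) = \left(-5\right) 0 = 0$)
$I = -12$ ($I = - 3 \left(4 + 0\right) = \left(-3\right) 4 = -12$)
$I - -42672 = -12 - -42672 = -12 + 42672 = 42660$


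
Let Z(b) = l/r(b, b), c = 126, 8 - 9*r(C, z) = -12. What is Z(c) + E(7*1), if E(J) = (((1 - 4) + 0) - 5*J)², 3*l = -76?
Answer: 7163/5 ≈ 1432.6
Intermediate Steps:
l = -76/3 (l = (⅓)*(-76) = -76/3 ≈ -25.333)
r(C, z) = 20/9 (r(C, z) = 8/9 - ⅑*(-12) = 8/9 + 4/3 = 20/9)
E(J) = (-3 - 5*J)² (E(J) = ((-3 + 0) - 5*J)² = (-3 - 5*J)²)
Z(b) = -57/5 (Z(b) = -76/(3*20/9) = -76/3*9/20 = -57/5)
Z(c) + E(7*1) = -57/5 + (3 + 5*(7*1))² = -57/5 + (3 + 5*7)² = -57/5 + (3 + 35)² = -57/5 + 38² = -57/5 + 1444 = 7163/5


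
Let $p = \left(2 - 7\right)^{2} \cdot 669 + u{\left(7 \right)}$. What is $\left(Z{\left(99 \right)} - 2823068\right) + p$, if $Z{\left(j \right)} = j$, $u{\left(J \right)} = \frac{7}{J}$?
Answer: $-2806243$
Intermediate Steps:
$p = 16726$ ($p = \left(2 - 7\right)^{2} \cdot 669 + \frac{7}{7} = \left(-5\right)^{2} \cdot 669 + 7 \cdot \frac{1}{7} = 25 \cdot 669 + 1 = 16725 + 1 = 16726$)
$\left(Z{\left(99 \right)} - 2823068\right) + p = \left(99 - 2823068\right) + 16726 = -2822969 + 16726 = -2806243$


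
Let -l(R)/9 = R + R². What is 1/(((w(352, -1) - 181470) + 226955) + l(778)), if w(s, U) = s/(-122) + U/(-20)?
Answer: -1220/6599072519 ≈ -1.8487e-7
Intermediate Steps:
l(R) = -9*R - 9*R² (l(R) = -9*(R + R²) = -9*R - 9*R²)
w(s, U) = -U/20 - s/122 (w(s, U) = s*(-1/122) + U*(-1/20) = -s/122 - U/20 = -U/20 - s/122)
1/(((w(352, -1) - 181470) + 226955) + l(778)) = 1/((((-1/20*(-1) - 1/122*352) - 181470) + 226955) - 9*778*(1 + 778)) = 1/((((1/20 - 176/61) - 181470) + 226955) - 9*778*779) = 1/(((-3459/1220 - 181470) + 226955) - 5454558) = 1/((-221396859/1220 + 226955) - 5454558) = 1/(55488241/1220 - 5454558) = 1/(-6599072519/1220) = -1220/6599072519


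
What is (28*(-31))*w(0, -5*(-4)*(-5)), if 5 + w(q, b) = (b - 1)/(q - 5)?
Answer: -65968/5 ≈ -13194.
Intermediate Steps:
w(q, b) = -5 + (-1 + b)/(-5 + q) (w(q, b) = -5 + (b - 1)/(q - 5) = -5 + (-1 + b)/(-5 + q))
(28*(-31))*w(0, -5*(-4)*(-5)) = (28*(-31))*((24 - 5*(-4)*(-5) - 5*0)/(-5 + 0)) = -868*(24 + 20*(-5) + 0)/(-5) = -(-868)*(24 - 100 + 0)/5 = -(-868)*(-76)/5 = -868*76/5 = -65968/5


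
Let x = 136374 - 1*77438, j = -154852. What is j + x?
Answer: -95916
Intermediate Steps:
x = 58936 (x = 136374 - 77438 = 58936)
j + x = -154852 + 58936 = -95916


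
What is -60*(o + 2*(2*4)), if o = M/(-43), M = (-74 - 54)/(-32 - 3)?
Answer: -287424/301 ≈ -954.90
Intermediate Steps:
M = 128/35 (M = -128/(-35) = -128*(-1/35) = 128/35 ≈ 3.6571)
o = -128/1505 (o = (128/35)/(-43) = (128/35)*(-1/43) = -128/1505 ≈ -0.085050)
-60*(o + 2*(2*4)) = -60*(-128/1505 + 2*(2*4)) = -60*(-128/1505 + 2*8) = -60*(-128/1505 + 16) = -60*23952/1505 = -287424/301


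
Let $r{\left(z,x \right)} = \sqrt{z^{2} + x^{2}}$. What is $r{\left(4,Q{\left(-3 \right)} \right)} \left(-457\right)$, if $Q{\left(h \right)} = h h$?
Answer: $- 457 \sqrt{97} \approx -4500.9$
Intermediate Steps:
$Q{\left(h \right)} = h^{2}$
$r{\left(z,x \right)} = \sqrt{x^{2} + z^{2}}$
$r{\left(4,Q{\left(-3 \right)} \right)} \left(-457\right) = \sqrt{\left(\left(-3\right)^{2}\right)^{2} + 4^{2}} \left(-457\right) = \sqrt{9^{2} + 16} \left(-457\right) = \sqrt{81 + 16} \left(-457\right) = \sqrt{97} \left(-457\right) = - 457 \sqrt{97}$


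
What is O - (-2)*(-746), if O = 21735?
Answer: 20243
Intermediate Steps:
O - (-2)*(-746) = 21735 - (-2)*(-746) = 21735 - 1*1492 = 21735 - 1492 = 20243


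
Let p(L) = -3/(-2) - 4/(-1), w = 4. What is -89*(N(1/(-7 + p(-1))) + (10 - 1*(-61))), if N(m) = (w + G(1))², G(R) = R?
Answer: -8544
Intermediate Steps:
p(L) = 11/2 (p(L) = -3*(-½) - 4*(-1) = 3/2 + 4 = 11/2)
N(m) = 25 (N(m) = (4 + 1)² = 5² = 25)
-89*(N(1/(-7 + p(-1))) + (10 - 1*(-61))) = -89*(25 + (10 - 1*(-61))) = -89*(25 + (10 + 61)) = -89*(25 + 71) = -89*96 = -8544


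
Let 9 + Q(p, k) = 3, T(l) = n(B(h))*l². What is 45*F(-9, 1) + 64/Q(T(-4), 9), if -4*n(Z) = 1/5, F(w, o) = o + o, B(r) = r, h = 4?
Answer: 238/3 ≈ 79.333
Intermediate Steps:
F(w, o) = 2*o
n(Z) = -1/20 (n(Z) = -¼/5 = -¼*⅕ = -1/20)
T(l) = -l²/20
Q(p, k) = -6 (Q(p, k) = -9 + 3 = -6)
45*F(-9, 1) + 64/Q(T(-4), 9) = 45*(2*1) + 64/(-6) = 45*2 + 64*(-⅙) = 90 - 32/3 = 238/3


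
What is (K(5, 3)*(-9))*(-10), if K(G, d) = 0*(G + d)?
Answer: 0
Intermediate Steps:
K(G, d) = 0
(K(5, 3)*(-9))*(-10) = (0*(-9))*(-10) = 0*(-10) = 0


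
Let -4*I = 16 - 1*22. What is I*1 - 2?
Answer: -1/2 ≈ -0.50000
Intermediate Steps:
I = 3/2 (I = -(16 - 1*22)/4 = -(16 - 22)/4 = -1/4*(-6) = 3/2 ≈ 1.5000)
I*1 - 2 = (3/2)*1 - 2 = 3/2 - 2 = -1/2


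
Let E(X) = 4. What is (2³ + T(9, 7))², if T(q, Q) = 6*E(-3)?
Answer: 1024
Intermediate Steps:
T(q, Q) = 24 (T(q, Q) = 6*4 = 24)
(2³ + T(9, 7))² = (2³ + 24)² = (8 + 24)² = 32² = 1024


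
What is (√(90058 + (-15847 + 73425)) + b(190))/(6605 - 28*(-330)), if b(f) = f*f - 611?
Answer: 35489/15845 + 6*√4101/15845 ≈ 2.2640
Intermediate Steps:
b(f) = -611 + f² (b(f) = f² - 611 = -611 + f²)
(√(90058 + (-15847 + 73425)) + b(190))/(6605 - 28*(-330)) = (√(90058 + (-15847 + 73425)) + (-611 + 190²))/(6605 - 28*(-330)) = (√(90058 + 57578) + (-611 + 36100))/(6605 + 9240) = (√147636 + 35489)/15845 = (6*√4101 + 35489)*(1/15845) = (35489 + 6*√4101)*(1/15845) = 35489/15845 + 6*√4101/15845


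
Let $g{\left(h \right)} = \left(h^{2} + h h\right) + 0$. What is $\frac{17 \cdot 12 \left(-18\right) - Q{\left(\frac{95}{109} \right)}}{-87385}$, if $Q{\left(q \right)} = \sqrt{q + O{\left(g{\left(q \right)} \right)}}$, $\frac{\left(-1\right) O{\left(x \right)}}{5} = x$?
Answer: $\frac{3672}{87385} + \frac{29 i \sqrt{95}}{9524965} \approx 0.042021 + 2.9675 \cdot 10^{-5} i$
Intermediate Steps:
$g{\left(h \right)} = 2 h^{2}$ ($g{\left(h \right)} = \left(h^{2} + h^{2}\right) + 0 = 2 h^{2} + 0 = 2 h^{2}$)
$O{\left(x \right)} = - 5 x$
$Q{\left(q \right)} = \sqrt{q - 10 q^{2}}$ ($Q{\left(q \right)} = \sqrt{q - 5 \cdot 2 q^{2}} = \sqrt{q - 10 q^{2}}$)
$\frac{17 \cdot 12 \left(-18\right) - Q{\left(\frac{95}{109} \right)}}{-87385} = \frac{17 \cdot 12 \left(-18\right) - \sqrt{\frac{95}{109} \left(1 - 10 \cdot \frac{95}{109}\right)}}{-87385} = \left(204 \left(-18\right) - \sqrt{95 \cdot \frac{1}{109} \left(1 - 10 \cdot 95 \cdot \frac{1}{109}\right)}\right) \left(- \frac{1}{87385}\right) = \left(-3672 - \sqrt{\frac{95 \left(1 - \frac{950}{109}\right)}{109}}\right) \left(- \frac{1}{87385}\right) = \left(-3672 - \sqrt{\frac{95}{109} \left(- \frac{841}{109}\right)}\right) \left(- \frac{1}{87385}\right) = \left(-3672 - \sqrt{- \frac{79895}{11881}}\right) \left(- \frac{1}{87385}\right) = \left(-3672 - \frac{29 i \sqrt{95}}{109}\right) \left(- \frac{1}{87385}\right) = \frac{3672}{87385} + \frac{29 i \sqrt{95}}{9524965}$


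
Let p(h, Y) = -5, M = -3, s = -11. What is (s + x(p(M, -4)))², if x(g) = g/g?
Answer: 100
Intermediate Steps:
x(g) = 1
(s + x(p(M, -4)))² = (-11 + 1)² = (-10)² = 100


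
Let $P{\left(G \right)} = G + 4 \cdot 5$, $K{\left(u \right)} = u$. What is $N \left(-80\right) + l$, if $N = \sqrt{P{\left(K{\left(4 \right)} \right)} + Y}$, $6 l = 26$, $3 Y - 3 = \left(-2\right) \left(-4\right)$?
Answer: $\frac{13}{3} - \frac{80 \sqrt{249}}{3} \approx -416.46$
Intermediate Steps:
$Y = \frac{11}{3}$ ($Y = 1 + \frac{\left(-2\right) \left(-4\right)}{3} = 1 + \frac{1}{3} \cdot 8 = 1 + \frac{8}{3} = \frac{11}{3} \approx 3.6667$)
$P{\left(G \right)} = 20 + G$ ($P{\left(G \right)} = G + 20 = 20 + G$)
$l = \frac{13}{3}$ ($l = \frac{1}{6} \cdot 26 = \frac{13}{3} \approx 4.3333$)
$N = \frac{\sqrt{249}}{3}$ ($N = \sqrt{\left(20 + 4\right) + \frac{11}{3}} = \sqrt{24 + \frac{11}{3}} = \sqrt{\frac{83}{3}} = \frac{\sqrt{249}}{3} \approx 5.2599$)
$N \left(-80\right) + l = \frac{\sqrt{249}}{3} \left(-80\right) + \frac{13}{3} = - \frac{80 \sqrt{249}}{3} + \frac{13}{3} = \frac{13}{3} - \frac{80 \sqrt{249}}{3}$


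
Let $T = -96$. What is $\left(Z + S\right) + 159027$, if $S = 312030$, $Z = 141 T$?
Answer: $457521$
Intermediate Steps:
$Z = -13536$ ($Z = 141 \left(-96\right) = -13536$)
$\left(Z + S\right) + 159027 = \left(-13536 + 312030\right) + 159027 = 298494 + 159027 = 457521$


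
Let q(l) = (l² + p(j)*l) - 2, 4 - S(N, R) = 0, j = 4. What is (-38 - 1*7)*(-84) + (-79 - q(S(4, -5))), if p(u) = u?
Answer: 3671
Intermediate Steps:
S(N, R) = 4 (S(N, R) = 4 - 1*0 = 4 + 0 = 4)
q(l) = -2 + l² + 4*l (q(l) = (l² + 4*l) - 2 = -2 + l² + 4*l)
(-38 - 1*7)*(-84) + (-79 - q(S(4, -5))) = (-38 - 1*7)*(-84) + (-79 - (-2 + 4² + 4*4)) = (-38 - 7)*(-84) + (-79 - (-2 + 16 + 16)) = -45*(-84) + (-79 - 1*30) = 3780 + (-79 - 30) = 3780 - 109 = 3671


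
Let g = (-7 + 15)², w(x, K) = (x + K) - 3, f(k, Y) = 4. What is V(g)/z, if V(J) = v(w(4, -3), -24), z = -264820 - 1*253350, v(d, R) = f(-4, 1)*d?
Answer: 4/259085 ≈ 1.5439e-5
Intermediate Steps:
w(x, K) = -3 + K + x (w(x, K) = (K + x) - 3 = -3 + K + x)
v(d, R) = 4*d
z = -518170 (z = -264820 - 253350 = -518170)
g = 64 (g = 8² = 64)
V(J) = -8 (V(J) = 4*(-3 - 3 + 4) = 4*(-2) = -8)
V(g)/z = -8/(-518170) = -8*(-1/518170) = 4/259085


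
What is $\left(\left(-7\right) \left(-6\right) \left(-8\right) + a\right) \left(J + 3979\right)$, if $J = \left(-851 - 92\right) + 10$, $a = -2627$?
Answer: $-9025298$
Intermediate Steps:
$J = -933$ ($J = -943 + 10 = -933$)
$\left(\left(-7\right) \left(-6\right) \left(-8\right) + a\right) \left(J + 3979\right) = \left(\left(-7\right) \left(-6\right) \left(-8\right) - 2627\right) \left(-933 + 3979\right) = \left(42 \left(-8\right) - 2627\right) 3046 = \left(-336 - 2627\right) 3046 = \left(-2963\right) 3046 = -9025298$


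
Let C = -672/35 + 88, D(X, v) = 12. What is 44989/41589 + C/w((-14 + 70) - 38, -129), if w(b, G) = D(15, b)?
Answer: 1417163/207945 ≈ 6.8151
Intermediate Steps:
w(b, G) = 12
C = 344/5 (C = -672/35 + 88 = -12*8/5 + 88 = -96/5 + 88 = 344/5 ≈ 68.800)
44989/41589 + C/w((-14 + 70) - 38, -129) = 44989/41589 + (344/5)/12 = 44989*(1/41589) + (344/5)*(1/12) = 44989/41589 + 86/15 = 1417163/207945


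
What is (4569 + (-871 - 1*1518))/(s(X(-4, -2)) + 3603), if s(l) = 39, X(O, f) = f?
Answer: 1090/1821 ≈ 0.59857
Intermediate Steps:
(4569 + (-871 - 1*1518))/(s(X(-4, -2)) + 3603) = (4569 + (-871 - 1*1518))/(39 + 3603) = (4569 + (-871 - 1518))/3642 = (4569 - 2389)*(1/3642) = 2180*(1/3642) = 1090/1821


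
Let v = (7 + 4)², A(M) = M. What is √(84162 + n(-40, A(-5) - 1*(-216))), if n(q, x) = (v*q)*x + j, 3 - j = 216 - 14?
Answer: I*√937277 ≈ 968.13*I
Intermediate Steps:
j = -199 (j = 3 - (216 - 14) = 3 - 1*202 = 3 - 202 = -199)
v = 121 (v = 11² = 121)
n(q, x) = -199 + 121*q*x (n(q, x) = (121*q)*x - 199 = 121*q*x - 199 = -199 + 121*q*x)
√(84162 + n(-40, A(-5) - 1*(-216))) = √(84162 + (-199 + 121*(-40)*(-5 - 1*(-216)))) = √(84162 + (-199 + 121*(-40)*(-5 + 216))) = √(84162 + (-199 + 121*(-40)*211)) = √(84162 + (-199 - 1021240)) = √(84162 - 1021439) = √(-937277) = I*√937277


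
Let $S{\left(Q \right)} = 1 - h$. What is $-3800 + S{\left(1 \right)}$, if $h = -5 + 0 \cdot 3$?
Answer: $-3794$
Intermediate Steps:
$h = -5$ ($h = -5 + 0 = -5$)
$S{\left(Q \right)} = 6$ ($S{\left(Q \right)} = 1 - -5 = 1 + 5 = 6$)
$-3800 + S{\left(1 \right)} = -3800 + 6 = -3794$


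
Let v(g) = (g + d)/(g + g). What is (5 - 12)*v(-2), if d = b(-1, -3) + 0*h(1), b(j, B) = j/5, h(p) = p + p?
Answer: -77/20 ≈ -3.8500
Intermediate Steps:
h(p) = 2*p
b(j, B) = j/5 (b(j, B) = j*(1/5) = j/5)
d = -1/5 (d = (1/5)*(-1) + 0*(2*1) = -1/5 + 0*2 = -1/5 + 0 = -1/5 ≈ -0.20000)
v(g) = (-1/5 + g)/(2*g) (v(g) = (g - 1/5)/(g + g) = (-1/5 + g)/((2*g)) = (-1/5 + g)*(1/(2*g)) = (-1/5 + g)/(2*g))
(5 - 12)*v(-2) = (5 - 12)*((1/10)*(-1 + 5*(-2))/(-2)) = -7*(-1)*(-1 - 10)/(10*2) = -7*(-1)*(-11)/(10*2) = -7*11/20 = -77/20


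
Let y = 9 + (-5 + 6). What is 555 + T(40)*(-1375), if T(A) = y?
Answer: -13195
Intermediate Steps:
y = 10 (y = 9 + 1 = 10)
T(A) = 10
555 + T(40)*(-1375) = 555 + 10*(-1375) = 555 - 13750 = -13195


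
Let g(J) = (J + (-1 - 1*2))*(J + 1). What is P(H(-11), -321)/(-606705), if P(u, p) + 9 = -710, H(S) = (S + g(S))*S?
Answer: 719/606705 ≈ 0.0011851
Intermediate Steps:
g(J) = (1 + J)*(-3 + J) (g(J) = (J + (-1 - 2))*(1 + J) = (J - 3)*(1 + J) = (-3 + J)*(1 + J) = (1 + J)*(-3 + J))
H(S) = S*(-3 + S² - S) (H(S) = (S + (-3 + S² - 2*S))*S = (-3 + S² - S)*S = S*(-3 + S² - S))
P(u, p) = -719 (P(u, p) = -9 - 710 = -719)
P(H(-11), -321)/(-606705) = -719/(-606705) = -719*(-1/606705) = 719/606705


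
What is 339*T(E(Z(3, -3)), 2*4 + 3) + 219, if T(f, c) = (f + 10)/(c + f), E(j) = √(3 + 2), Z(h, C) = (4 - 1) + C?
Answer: 60999/116 + 339*√5/116 ≈ 532.39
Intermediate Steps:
Z(h, C) = 3 + C
E(j) = √5
T(f, c) = (10 + f)/(c + f)
339*T(E(Z(3, -3)), 2*4 + 3) + 219 = 339*((10 + √5)/((2*4 + 3) + √5)) + 219 = 339*((10 + √5)/((8 + 3) + √5)) + 219 = 339*((10 + √5)/(11 + √5)) + 219 = 339*(10 + √5)/(11 + √5) + 219 = 219 + 339*(10 + √5)/(11 + √5)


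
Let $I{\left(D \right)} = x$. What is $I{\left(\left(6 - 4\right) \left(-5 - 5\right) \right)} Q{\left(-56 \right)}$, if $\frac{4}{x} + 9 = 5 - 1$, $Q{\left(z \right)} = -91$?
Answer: $\frac{364}{5} \approx 72.8$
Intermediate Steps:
$x = - \frac{4}{5}$ ($x = \frac{4}{-9 + \left(5 - 1\right)} = \frac{4}{-9 + 4} = \frac{4}{-5} = 4 \left(- \frac{1}{5}\right) = - \frac{4}{5} \approx -0.8$)
$I{\left(D \right)} = - \frac{4}{5}$
$I{\left(\left(6 - 4\right) \left(-5 - 5\right) \right)} Q{\left(-56 \right)} = \left(- \frac{4}{5}\right) \left(-91\right) = \frac{364}{5}$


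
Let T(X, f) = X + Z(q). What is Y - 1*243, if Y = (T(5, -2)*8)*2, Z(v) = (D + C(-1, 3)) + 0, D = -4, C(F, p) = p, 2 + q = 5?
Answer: -179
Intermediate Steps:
q = 3 (q = -2 + 5 = 3)
Z(v) = -1 (Z(v) = (-4 + 3) + 0 = -1 + 0 = -1)
T(X, f) = -1 + X (T(X, f) = X - 1 = -1 + X)
Y = 64 (Y = ((-1 + 5)*8)*2 = (4*8)*2 = 32*2 = 64)
Y - 1*243 = 64 - 1*243 = 64 - 243 = -179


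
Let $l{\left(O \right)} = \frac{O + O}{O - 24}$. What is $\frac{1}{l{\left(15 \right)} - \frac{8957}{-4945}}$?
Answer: $- \frac{14835}{22579} \approx -0.65703$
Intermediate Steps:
$l{\left(O \right)} = \frac{2 O}{-24 + O}$
$\frac{1}{l{\left(15 \right)} - \frac{8957}{-4945}} = \frac{1}{2 \cdot 15 \frac{1}{-24 + 15} - \frac{8957}{-4945}} = \frac{1}{2 \cdot 15 \frac{1}{-9} - - \frac{8957}{4945}} = \frac{1}{2 \cdot 15 \left(- \frac{1}{9}\right) + \frac{8957}{4945}} = \frac{1}{- \frac{10}{3} + \frac{8957}{4945}} = \frac{1}{- \frac{22579}{14835}} = - \frac{14835}{22579}$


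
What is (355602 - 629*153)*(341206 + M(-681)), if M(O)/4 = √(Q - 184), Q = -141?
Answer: 88496894190 + 5187300*I*√13 ≈ 8.8497e+10 + 1.8703e+7*I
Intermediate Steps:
M(O) = 20*I*√13 (M(O) = 4*√(-141 - 184) = 4*√(-325) = 4*(5*I*√13) = 20*I*√13)
(355602 - 629*153)*(341206 + M(-681)) = (355602 - 629*153)*(341206 + 20*I*√13) = (355602 - 96237)*(341206 + 20*I*√13) = 259365*(341206 + 20*I*√13) = 88496894190 + 5187300*I*√13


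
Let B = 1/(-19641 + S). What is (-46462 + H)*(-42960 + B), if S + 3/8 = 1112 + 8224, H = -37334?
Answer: 98928196976416/27481 ≈ 3.5999e+9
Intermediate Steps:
S = 74685/8 (S = -3/8 + (1112 + 8224) = -3/8 + 9336 = 74685/8 ≈ 9335.6)
B = -8/82443 (B = 1/(-19641 + 74685/8) = 1/(-82443/8) = -8/82443 ≈ -9.7037e-5)
(-46462 + H)*(-42960 + B) = (-46462 - 37334)*(-42960 - 8/82443) = -83796*(-3541751288/82443) = 98928196976416/27481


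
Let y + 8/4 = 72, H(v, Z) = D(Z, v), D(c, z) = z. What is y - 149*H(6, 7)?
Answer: -824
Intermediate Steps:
H(v, Z) = v
y = 70 (y = -2 + 72 = 70)
y - 149*H(6, 7) = 70 - 149*6 = 70 - 894 = -824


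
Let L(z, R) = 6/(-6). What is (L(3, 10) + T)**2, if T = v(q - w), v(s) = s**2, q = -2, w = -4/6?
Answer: 49/81 ≈ 0.60494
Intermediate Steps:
w = -2/3 (w = -4*1/6 = -2/3 ≈ -0.66667)
L(z, R) = -1 (L(z, R) = 6*(-1/6) = -1)
T = 16/9 (T = (-2 - 1*(-2/3))**2 = (-2 + 2/3)**2 = (-4/3)**2 = 16/9 ≈ 1.7778)
(L(3, 10) + T)**2 = (-1 + 16/9)**2 = (7/9)**2 = 49/81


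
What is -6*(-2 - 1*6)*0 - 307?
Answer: -307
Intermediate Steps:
-6*(-2 - 1*6)*0 - 307 = -6*(-2 - 6)*0 - 307 = -6*(-8)*0 - 307 = 48*0 - 307 = 0 - 307 = -307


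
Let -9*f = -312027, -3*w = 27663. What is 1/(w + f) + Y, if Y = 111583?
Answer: 8518915721/76346 ≈ 1.1158e+5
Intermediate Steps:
w = -9221 (w = -1/3*27663 = -9221)
f = 104009/3 (f = -1/9*(-312027) = 104009/3 ≈ 34670.)
1/(w + f) + Y = 1/(-9221 + 104009/3) + 111583 = 1/(76346/3) + 111583 = 3/76346 + 111583 = 8518915721/76346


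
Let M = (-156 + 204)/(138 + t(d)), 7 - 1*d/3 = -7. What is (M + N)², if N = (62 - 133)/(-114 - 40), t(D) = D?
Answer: 2825761/5336100 ≈ 0.52956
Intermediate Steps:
d = 42 (d = 21 - 3*(-7) = 21 + 21 = 42)
M = 4/15 (M = (-156 + 204)/(138 + 42) = 48/180 = 48*(1/180) = 4/15 ≈ 0.26667)
N = 71/154 (N = -71/(-154) = -71*(-1/154) = 71/154 ≈ 0.46104)
(M + N)² = (4/15 + 71/154)² = (1681/2310)² = 2825761/5336100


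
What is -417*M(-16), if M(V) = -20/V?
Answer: -2085/4 ≈ -521.25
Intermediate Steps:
-417*M(-16) = -(-8340)/(-16) = -(-8340)*(-1)/16 = -417*5/4 = -2085/4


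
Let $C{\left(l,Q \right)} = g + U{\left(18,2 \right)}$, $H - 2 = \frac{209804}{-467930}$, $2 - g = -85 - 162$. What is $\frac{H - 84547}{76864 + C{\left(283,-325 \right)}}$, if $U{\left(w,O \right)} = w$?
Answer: $- \frac{19780675827}{18045954415} \approx -1.0961$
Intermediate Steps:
$g = 249$ ($g = 2 - \left(-85 - 162\right) = 2 - -247 = 2 + 247 = 249$)
$H = \frac{363028}{233965}$ ($H = 2 + \frac{209804}{-467930} = 2 + 209804 \left(- \frac{1}{467930}\right) = 2 - \frac{104902}{233965} = \frac{363028}{233965} \approx 1.5516$)
$C{\left(l,Q \right)} = 267$ ($C{\left(l,Q \right)} = 249 + 18 = 267$)
$\frac{H - 84547}{76864 + C{\left(283,-325 \right)}} = \frac{\frac{363028}{233965} - 84547}{76864 + 267} = - \frac{19780675827}{233965 \cdot 77131} = \left(- \frac{19780675827}{233965}\right) \frac{1}{77131} = - \frac{19780675827}{18045954415}$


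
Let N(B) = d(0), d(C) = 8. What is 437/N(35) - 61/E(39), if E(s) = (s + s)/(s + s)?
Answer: -51/8 ≈ -6.3750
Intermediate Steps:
N(B) = 8
E(s) = 1 (E(s) = (2*s)/((2*s)) = (2*s)*(1/(2*s)) = 1)
437/N(35) - 61/E(39) = 437/8 - 61/1 = 437*(⅛) - 61*1 = 437/8 - 61 = -51/8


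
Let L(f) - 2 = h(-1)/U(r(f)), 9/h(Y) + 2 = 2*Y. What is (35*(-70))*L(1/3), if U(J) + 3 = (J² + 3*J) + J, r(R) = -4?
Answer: -13475/2 ≈ -6737.5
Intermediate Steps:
h(Y) = 9/(-2 + 2*Y)
U(J) = -3 + J² + 4*J (U(J) = -3 + ((J² + 3*J) + J) = -3 + (J² + 4*J) = -3 + J² + 4*J)
L(f) = 11/4 (L(f) = 2 + (9/(2*(-1 - 1)))/(-3 + (-4)² + 4*(-4)) = 2 + ((9/2)/(-2))/(-3 + 16 - 16) = 2 + ((9/2)*(-½))/(-3) = 2 - 9/4*(-⅓) = 2 + ¾ = 11/4)
(35*(-70))*L(1/3) = (35*(-70))*(11/4) = -2450*11/4 = -13475/2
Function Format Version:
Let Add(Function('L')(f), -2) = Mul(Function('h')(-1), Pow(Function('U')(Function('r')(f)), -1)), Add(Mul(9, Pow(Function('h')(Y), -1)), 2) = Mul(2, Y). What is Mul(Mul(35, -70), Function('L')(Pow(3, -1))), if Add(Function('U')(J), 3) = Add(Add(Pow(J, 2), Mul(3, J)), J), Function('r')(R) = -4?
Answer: Rational(-13475, 2) ≈ -6737.5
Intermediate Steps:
Function('h')(Y) = Mul(9, Pow(Add(-2, Mul(2, Y)), -1))
Function('U')(J) = Add(-3, Pow(J, 2), Mul(4, J)) (Function('U')(J) = Add(-3, Add(Add(Pow(J, 2), Mul(3, J)), J)) = Add(-3, Add(Pow(J, 2), Mul(4, J))) = Add(-3, Pow(J, 2), Mul(4, J)))
Function('L')(f) = Rational(11, 4) (Function('L')(f) = Add(2, Mul(Mul(Rational(9, 2), Pow(Add(-1, -1), -1)), Pow(Add(-3, Pow(-4, 2), Mul(4, -4)), -1))) = Add(2, Mul(Mul(Rational(9, 2), Pow(-2, -1)), Pow(Add(-3, 16, -16), -1))) = Add(2, Mul(Mul(Rational(9, 2), Rational(-1, 2)), Pow(-3, -1))) = Add(2, Mul(Rational(-9, 4), Rational(-1, 3))) = Add(2, Rational(3, 4)) = Rational(11, 4))
Mul(Mul(35, -70), Function('L')(Pow(3, -1))) = Mul(Mul(35, -70), Rational(11, 4)) = Mul(-2450, Rational(11, 4)) = Rational(-13475, 2)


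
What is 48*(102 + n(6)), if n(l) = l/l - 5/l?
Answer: 4904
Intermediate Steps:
n(l) = 1 - 5/l
48*(102 + n(6)) = 48*(102 + (-5 + 6)/6) = 48*(102 + (1/6)*1) = 48*(102 + 1/6) = 48*(613/6) = 4904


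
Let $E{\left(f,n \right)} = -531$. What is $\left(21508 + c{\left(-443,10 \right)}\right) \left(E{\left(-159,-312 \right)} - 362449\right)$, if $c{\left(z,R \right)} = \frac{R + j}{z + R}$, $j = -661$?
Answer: $- \frac{3380655972700}{433} \approx -7.8075 \cdot 10^{9}$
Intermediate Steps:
$c{\left(z,R \right)} = \frac{-661 + R}{R + z}$ ($c{\left(z,R \right)} = \frac{R - 661}{z + R} = \frac{-661 + R}{R + z}$)
$\left(21508 + c{\left(-443,10 \right)}\right) \left(E{\left(-159,-312 \right)} - 362449\right) = \left(21508 + \frac{-661 + 10}{10 - 443}\right) \left(-531 - 362449\right) = \left(21508 + \frac{1}{-433} \left(-651\right)\right) \left(-362980\right) = \left(21508 - - \frac{651}{433}\right) \left(-362980\right) = \left(21508 + \frac{651}{433}\right) \left(-362980\right) = \frac{9313615}{433} \left(-362980\right) = - \frac{3380655972700}{433}$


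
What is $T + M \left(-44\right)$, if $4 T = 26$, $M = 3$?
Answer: $- \frac{251}{2} \approx -125.5$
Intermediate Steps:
$T = \frac{13}{2}$ ($T = \frac{1}{4} \cdot 26 = \frac{13}{2} \approx 6.5$)
$T + M \left(-44\right) = \frac{13}{2} + 3 \left(-44\right) = \frac{13}{2} - 132 = - \frac{251}{2}$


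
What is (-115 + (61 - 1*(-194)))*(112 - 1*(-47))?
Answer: 22260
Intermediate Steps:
(-115 + (61 - 1*(-194)))*(112 - 1*(-47)) = (-115 + (61 + 194))*(112 + 47) = (-115 + 255)*159 = 140*159 = 22260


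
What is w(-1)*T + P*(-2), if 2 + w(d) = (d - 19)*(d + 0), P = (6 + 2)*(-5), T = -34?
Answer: -532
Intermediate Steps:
P = -40 (P = 8*(-5) = -40)
w(d) = -2 + d*(-19 + d) (w(d) = -2 + (d - 19)*(d + 0) = -2 + (-19 + d)*d = -2 + d*(-19 + d))
w(-1)*T + P*(-2) = (-2 + (-1)² - 19*(-1))*(-34) - 40*(-2) = (-2 + 1 + 19)*(-34) + 80 = 18*(-34) + 80 = -612 + 80 = -532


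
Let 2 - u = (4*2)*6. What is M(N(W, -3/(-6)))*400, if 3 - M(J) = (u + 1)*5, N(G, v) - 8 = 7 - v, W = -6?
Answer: 91200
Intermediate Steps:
u = -46 (u = 2 - 4*2*6 = 2 - 8*6 = 2 - 1*48 = 2 - 48 = -46)
N(G, v) = 15 - v (N(G, v) = 8 + (7 - v) = 15 - v)
M(J) = 228 (M(J) = 3 - (-46 + 1)*5 = 3 - (-45)*5 = 3 - 1*(-225) = 3 + 225 = 228)
M(N(W, -3/(-6)))*400 = 228*400 = 91200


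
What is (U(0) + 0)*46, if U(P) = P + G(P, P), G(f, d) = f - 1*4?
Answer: -184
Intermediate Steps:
G(f, d) = -4 + f (G(f, d) = f - 4 = -4 + f)
U(P) = -4 + 2*P (U(P) = P + (-4 + P) = -4 + 2*P)
(U(0) + 0)*46 = ((-4 + 2*0) + 0)*46 = ((-4 + 0) + 0)*46 = (-4 + 0)*46 = -4*46 = -184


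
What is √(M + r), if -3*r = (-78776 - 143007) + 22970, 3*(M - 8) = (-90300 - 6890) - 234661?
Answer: I*√44338 ≈ 210.57*I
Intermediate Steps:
M = -110609 (M = 8 + ((-90300 - 6890) - 234661)/3 = 8 + (-97190 - 234661)/3 = 8 + (⅓)*(-331851) = 8 - 110617 = -110609)
r = 66271 (r = -((-78776 - 143007) + 22970)/3 = -(-221783 + 22970)/3 = -⅓*(-198813) = 66271)
√(M + r) = √(-110609 + 66271) = √(-44338) = I*√44338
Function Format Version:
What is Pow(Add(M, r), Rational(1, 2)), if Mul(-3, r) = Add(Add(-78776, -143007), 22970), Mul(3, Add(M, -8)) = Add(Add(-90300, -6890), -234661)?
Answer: Mul(I, Pow(44338, Rational(1, 2))) ≈ Mul(210.57, I)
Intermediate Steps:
M = -110609 (M = Add(8, Mul(Rational(1, 3), Add(Add(-90300, -6890), -234661))) = Add(8, Mul(Rational(1, 3), Add(-97190, -234661))) = Add(8, Mul(Rational(1, 3), -331851)) = Add(8, -110617) = -110609)
r = 66271 (r = Mul(Rational(-1, 3), Add(Add(-78776, -143007), 22970)) = Mul(Rational(-1, 3), Add(-221783, 22970)) = Mul(Rational(-1, 3), -198813) = 66271)
Pow(Add(M, r), Rational(1, 2)) = Pow(Add(-110609, 66271), Rational(1, 2)) = Pow(-44338, Rational(1, 2)) = Mul(I, Pow(44338, Rational(1, 2)))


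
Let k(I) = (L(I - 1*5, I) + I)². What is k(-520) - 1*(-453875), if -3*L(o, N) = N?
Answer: 5166475/9 ≈ 5.7405e+5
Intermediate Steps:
L(o, N) = -N/3
k(I) = 4*I²/9 (k(I) = (-I/3 + I)² = (2*I/3)² = 4*I²/9)
k(-520) - 1*(-453875) = (4/9)*(-520)² - 1*(-453875) = (4/9)*270400 + 453875 = 1081600/9 + 453875 = 5166475/9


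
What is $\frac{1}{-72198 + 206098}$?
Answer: $\frac{1}{133900} \approx 7.4683 \cdot 10^{-6}$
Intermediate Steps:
$\frac{1}{-72198 + 206098} = \frac{1}{133900}$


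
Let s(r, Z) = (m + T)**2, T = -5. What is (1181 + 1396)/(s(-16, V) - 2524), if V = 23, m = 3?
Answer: -859/840 ≈ -1.0226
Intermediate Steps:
s(r, Z) = 4 (s(r, Z) = (3 - 5)**2 = (-2)**2 = 4)
(1181 + 1396)/(s(-16, V) - 2524) = (1181 + 1396)/(4 - 2524) = 2577/(-2520) = 2577*(-1/2520) = -859/840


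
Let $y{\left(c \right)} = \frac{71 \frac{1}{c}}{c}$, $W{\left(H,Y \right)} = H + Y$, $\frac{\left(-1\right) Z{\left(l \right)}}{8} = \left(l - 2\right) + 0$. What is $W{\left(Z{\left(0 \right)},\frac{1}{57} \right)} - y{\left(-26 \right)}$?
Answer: $\frac{613141}{38532} \approx 15.913$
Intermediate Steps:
$Z{\left(l \right)} = 16 - 8 l$ ($Z{\left(l \right)} = - 8 \left(\left(l - 2\right) + 0\right) = - 8 \left(\left(-2 + l\right) + 0\right) = - 8 \left(-2 + l\right) = 16 - 8 l$)
$y{\left(c \right)} = \frac{71}{c^{2}}$
$W{\left(Z{\left(0 \right)},\frac{1}{57} \right)} - y{\left(-26 \right)} = \left(\left(16 - 0\right) + \frac{1}{57}\right) - \frac{71}{676} = \left(\left(16 + 0\right) + \frac{1}{57}\right) - 71 \cdot \frac{1}{676} = \left(16 + \frac{1}{57}\right) - \frac{71}{676} = \frac{913}{57} - \frac{71}{676} = \frac{613141}{38532}$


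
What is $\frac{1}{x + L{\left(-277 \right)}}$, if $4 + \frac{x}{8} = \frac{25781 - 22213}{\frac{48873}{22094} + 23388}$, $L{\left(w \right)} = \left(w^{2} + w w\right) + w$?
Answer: $\frac{516783345}{79145483154541} \approx 6.5295 \cdot 10^{-6}$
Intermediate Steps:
$L{\left(w \right)} = w + 2 w^{2}$ ($L{\left(w \right)} = \left(w^{2} + w^{2}\right) + w = 2 w^{2} + w = w + 2 w^{2}$)
$x = - \frac{15906415904}{516783345}$ ($x = -32 + 8 \frac{25781 - 22213}{\frac{48873}{22094} + 23388} = -32 + 8 \frac{3568}{48873 \cdot \frac{1}{22094} + 23388} = -32 + 8 \frac{3568}{\frac{48873}{22094} + 23388} = -32 + 8 \frac{3568}{\frac{516783345}{22094}} = -32 + 8 \cdot 3568 \cdot \frac{22094}{516783345} = -32 + 8 \cdot \frac{78831392}{516783345} = -32 + \frac{630651136}{516783345} = - \frac{15906415904}{516783345} \approx -30.78$)
$\frac{1}{x + L{\left(-277 \right)}} = \frac{1}{- \frac{15906415904}{516783345} - 277 \left(1 + 2 \left(-277\right)\right)} = \frac{1}{- \frac{15906415904}{516783345} - 277 \left(1 - 554\right)} = \frac{1}{- \frac{15906415904}{516783345} - -153181} = \frac{1}{- \frac{15906415904}{516783345} + 153181} = \frac{1}{\frac{79145483154541}{516783345}} = \frac{516783345}{79145483154541}$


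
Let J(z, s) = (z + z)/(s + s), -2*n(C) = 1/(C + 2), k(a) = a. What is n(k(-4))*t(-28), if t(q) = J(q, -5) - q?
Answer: 42/5 ≈ 8.4000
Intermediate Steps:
n(C) = -1/(2*(2 + C)) (n(C) = -1/(2*(C + 2)) = -1/(2*(2 + C)))
J(z, s) = z/s (J(z, s) = (2*z)/((2*s)) = (2*z)*(1/(2*s)) = z/s)
t(q) = -6*q/5 (t(q) = q/(-5) - q = q*(-1/5) - q = -q/5 - q = -6*q/5)
n(k(-4))*t(-28) = (-1/(4 + 2*(-4)))*(-6/5*(-28)) = -1/(4 - 8)*(168/5) = -1/(-4)*(168/5) = -1*(-1/4)*(168/5) = (1/4)*(168/5) = 42/5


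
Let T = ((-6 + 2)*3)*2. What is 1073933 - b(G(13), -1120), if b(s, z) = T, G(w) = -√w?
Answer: 1073957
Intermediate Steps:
T = -24 (T = -4*3*2 = -12*2 = -24)
b(s, z) = -24
1073933 - b(G(13), -1120) = 1073933 - 1*(-24) = 1073933 + 24 = 1073957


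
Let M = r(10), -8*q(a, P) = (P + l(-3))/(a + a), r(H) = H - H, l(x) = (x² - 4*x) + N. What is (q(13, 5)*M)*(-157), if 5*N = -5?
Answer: 0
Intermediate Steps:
N = -1 (N = (⅕)*(-5) = -1)
l(x) = -1 + x² - 4*x (l(x) = (x² - 4*x) - 1 = -1 + x² - 4*x)
r(H) = 0
q(a, P) = -(20 + P)/(16*a) (q(a, P) = -(P + (-1 + (-3)² - 4*(-3)))/(8*(a + a)) = -(P + (-1 + 9 + 12))/(8*(2*a)) = -(P + 20)*1/(2*a)/8 = -(20 + P)*1/(2*a)/8 = -(20 + P)/(16*a))
M = 0
(q(13, 5)*M)*(-157) = (((1/16)*(-20 - 1*5)/13)*0)*(-157) = (((1/16)*(1/13)*(-20 - 5))*0)*(-157) = (((1/16)*(1/13)*(-25))*0)*(-157) = -25/208*0*(-157) = 0*(-157) = 0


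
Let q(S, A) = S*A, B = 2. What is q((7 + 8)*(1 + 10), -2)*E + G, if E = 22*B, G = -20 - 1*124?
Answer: -14664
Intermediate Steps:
q(S, A) = A*S
G = -144 (G = -20 - 124 = -144)
E = 44 (E = 22*2 = 44)
q((7 + 8)*(1 + 10), -2)*E + G = -2*(7 + 8)*(1 + 10)*44 - 144 = -30*11*44 - 144 = -2*165*44 - 144 = -330*44 - 144 = -14520 - 144 = -14664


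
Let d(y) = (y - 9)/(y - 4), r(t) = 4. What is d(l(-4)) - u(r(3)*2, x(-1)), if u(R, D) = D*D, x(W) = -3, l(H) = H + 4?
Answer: -27/4 ≈ -6.7500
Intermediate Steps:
l(H) = 4 + H
u(R, D) = D²
d(y) = (-9 + y)/(-4 + y)
d(l(-4)) - u(r(3)*2, x(-1)) = (-9 + (4 - 4))/(-4 + (4 - 4)) - 1*(-3)² = (-9 + 0)/(-4 + 0) - 1*9 = -9/(-4) - 9 = -¼*(-9) - 9 = 9/4 - 9 = -27/4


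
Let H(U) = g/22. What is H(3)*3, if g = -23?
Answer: -69/22 ≈ -3.1364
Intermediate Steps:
H(U) = -23/22
H(3)*3 = -23/22*3 = -69/22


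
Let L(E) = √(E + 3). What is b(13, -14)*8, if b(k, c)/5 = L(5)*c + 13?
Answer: 520 - 1120*√2 ≈ -1063.9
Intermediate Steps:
L(E) = √(3 + E)
b(k, c) = 65 + 10*c*√2 (b(k, c) = 5*(√(3 + 5)*c + 13) = 5*(√8*c + 13) = 5*((2*√2)*c + 13) = 5*(2*c*√2 + 13) = 5*(13 + 2*c*√2) = 65 + 10*c*√2)
b(13, -14)*8 = (65 + 10*(-14)*√2)*8 = (65 - 140*√2)*8 = 520 - 1120*√2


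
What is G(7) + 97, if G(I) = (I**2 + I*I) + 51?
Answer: 246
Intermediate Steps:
G(I) = 51 + 2*I**2 (G(I) = (I**2 + I**2) + 51 = 2*I**2 + 51 = 51 + 2*I**2)
G(7) + 97 = (51 + 2*7**2) + 97 = (51 + 2*49) + 97 = (51 + 98) + 97 = 149 + 97 = 246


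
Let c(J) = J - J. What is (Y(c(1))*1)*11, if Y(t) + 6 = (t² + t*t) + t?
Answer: -66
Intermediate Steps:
c(J) = 0
Y(t) = -6 + t + 2*t² (Y(t) = -6 + ((t² + t*t) + t) = -6 + ((t² + t²) + t) = -6 + (2*t² + t) = -6 + (t + 2*t²) = -6 + t + 2*t²)
(Y(c(1))*1)*11 = ((-6 + 0 + 2*0²)*1)*11 = ((-6 + 0 + 2*0)*1)*11 = ((-6 + 0 + 0)*1)*11 = -6*1*11 = -6*11 = -66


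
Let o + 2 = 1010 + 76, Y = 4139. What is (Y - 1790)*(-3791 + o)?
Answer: -6358743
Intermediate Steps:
o = 1084 (o = -2 + (1010 + 76) = -2 + 1086 = 1084)
(Y - 1790)*(-3791 + o) = (4139 - 1790)*(-3791 + 1084) = 2349*(-2707) = -6358743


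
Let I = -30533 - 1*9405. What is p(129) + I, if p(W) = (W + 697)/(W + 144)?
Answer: -1557464/39 ≈ -39935.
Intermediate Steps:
I = -39938 (I = -30533 - 9405 = -39938)
p(W) = (697 + W)/(144 + W)
p(129) + I = (697 + 129)/(144 + 129) - 39938 = 826/273 - 39938 = (1/273)*826 - 39938 = 118/39 - 39938 = -1557464/39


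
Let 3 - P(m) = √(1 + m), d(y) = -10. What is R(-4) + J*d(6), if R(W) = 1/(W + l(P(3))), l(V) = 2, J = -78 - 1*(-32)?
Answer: 919/2 ≈ 459.50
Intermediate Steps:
J = -46 (J = -78 + 32 = -46)
P(m) = 3 - √(1 + m)
R(W) = 1/(2 + W) (R(W) = 1/(W + 2) = 1/(2 + W))
R(-4) + J*d(6) = 1/(2 - 4) - 46*(-10) = 1/(-2) + 460 = -½ + 460 = 919/2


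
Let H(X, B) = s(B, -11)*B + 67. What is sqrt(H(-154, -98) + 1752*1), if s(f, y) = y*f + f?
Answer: 57*I*sqrt(29) ≈ 306.95*I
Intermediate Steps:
s(f, y) = f + f*y (s(f, y) = f*y + f = f + f*y)
H(X, B) = 67 - 10*B**2 (H(X, B) = (B*(1 - 11))*B + 67 = (B*(-10))*B + 67 = (-10*B)*B + 67 = -10*B**2 + 67 = 67 - 10*B**2)
sqrt(H(-154, -98) + 1752*1) = sqrt((67 - 10*(-98)**2) + 1752*1) = sqrt((67 - 10*9604) + 1752) = sqrt((67 - 96040) + 1752) = sqrt(-95973 + 1752) = sqrt(-94221) = 57*I*sqrt(29)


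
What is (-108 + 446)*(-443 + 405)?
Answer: -12844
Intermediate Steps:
(-108 + 446)*(-443 + 405) = 338*(-38) = -12844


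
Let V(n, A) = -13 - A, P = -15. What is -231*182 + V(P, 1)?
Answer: -42056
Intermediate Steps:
-231*182 + V(P, 1) = -231*182 + (-13 - 1*1) = -42042 + (-13 - 1) = -42042 - 14 = -42056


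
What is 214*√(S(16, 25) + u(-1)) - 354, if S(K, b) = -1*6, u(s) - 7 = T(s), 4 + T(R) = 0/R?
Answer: -354 + 214*I*√3 ≈ -354.0 + 370.66*I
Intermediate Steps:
T(R) = -4 (T(R) = -4 + 0/R = -4 + 0 = -4)
u(s) = 3 (u(s) = 7 - 4 = 3)
S(K, b) = -6
214*√(S(16, 25) + u(-1)) - 354 = 214*√(-6 + 3) - 354 = 214*√(-3) - 354 = 214*(I*√3) - 354 = 214*I*√3 - 354 = -354 + 214*I*√3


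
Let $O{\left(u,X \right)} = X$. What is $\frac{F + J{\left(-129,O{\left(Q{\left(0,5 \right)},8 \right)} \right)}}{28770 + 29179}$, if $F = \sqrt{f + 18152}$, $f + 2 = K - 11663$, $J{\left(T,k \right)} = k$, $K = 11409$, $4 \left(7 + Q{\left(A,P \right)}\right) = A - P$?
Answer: $\frac{8}{57949} + \frac{2 \sqrt{4474}}{57949} \approx 0.0024466$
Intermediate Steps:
$Q{\left(A,P \right)} = -7 - \frac{P}{4} + \frac{A}{4}$ ($Q{\left(A,P \right)} = -7 + \frac{A - P}{4} = -7 + \left(- \frac{P}{4} + \frac{A}{4}\right) = -7 - \frac{P}{4} + \frac{A}{4}$)
$f = -256$ ($f = -2 + \left(11409 - 11663\right) = -2 - 254 = -256$)
$F = 2 \sqrt{4474}$ ($F = \sqrt{-256 + 18152} = \sqrt{17896} = 2 \sqrt{4474} \approx 133.78$)
$\frac{F + J{\left(-129,O{\left(Q{\left(0,5 \right)},8 \right)} \right)}}{28770 + 29179} = \frac{2 \sqrt{4474} + 8}{28770 + 29179} = \frac{8 + 2 \sqrt{4474}}{57949} = \left(8 + 2 \sqrt{4474}\right) \frac{1}{57949} = \frac{8}{57949} + \frac{2 \sqrt{4474}}{57949}$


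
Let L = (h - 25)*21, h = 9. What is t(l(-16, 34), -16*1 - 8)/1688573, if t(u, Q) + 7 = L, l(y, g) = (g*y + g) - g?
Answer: -343/1688573 ≈ -0.00020313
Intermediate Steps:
l(y, g) = g*y (l(y, g) = (g + g*y) - g = g*y)
L = -336 (L = (9 - 25)*21 = -16*21 = -336)
t(u, Q) = -343 (t(u, Q) = -7 - 336 = -343)
t(l(-16, 34), -16*1 - 8)/1688573 = -343/1688573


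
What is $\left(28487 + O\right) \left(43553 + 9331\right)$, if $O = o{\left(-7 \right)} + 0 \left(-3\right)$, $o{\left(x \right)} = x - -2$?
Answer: $1506242088$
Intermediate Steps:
$o{\left(x \right)} = 2 + x$ ($o{\left(x \right)} = x + 2 = 2 + x$)
$O = -5$ ($O = \left(2 - 7\right) + 0 \left(-3\right) = -5 + 0 = -5$)
$\left(28487 + O\right) \left(43553 + 9331\right) = \left(28487 - 5\right) \left(43553 + 9331\right) = 28482 \cdot 52884 = 1506242088$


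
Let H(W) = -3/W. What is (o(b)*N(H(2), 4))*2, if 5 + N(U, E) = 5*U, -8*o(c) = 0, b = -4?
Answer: 0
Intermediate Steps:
o(c) = 0 (o(c) = -⅛*0 = 0)
N(U, E) = -5 + 5*U
(o(b)*N(H(2), 4))*2 = (0*(-5 + 5*(-3/2)))*2 = (0*(-5 - 15/2))*2 = (0*(-25/2))*2 = 0*2 = 0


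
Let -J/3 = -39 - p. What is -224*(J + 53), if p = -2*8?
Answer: -27328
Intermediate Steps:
p = -16
J = 69 (J = -3*(-39 - 1*(-16)) = -3*(-39 + 16) = -3*(-23) = 69)
-224*(J + 53) = -224*(69 + 53) = -224*122 = -27328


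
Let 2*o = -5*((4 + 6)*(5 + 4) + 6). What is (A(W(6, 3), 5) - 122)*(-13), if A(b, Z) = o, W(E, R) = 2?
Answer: 4706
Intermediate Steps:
o = -240 (o = (-5*((4 + 6)*(5 + 4) + 6))/2 = (-5*(10*9 + 6))/2 = (-5*(90 + 6))/2 = (-5*96)/2 = (1/2)*(-480) = -240)
A(b, Z) = -240
(A(W(6, 3), 5) - 122)*(-13) = (-240 - 122)*(-13) = -362*(-13) = 4706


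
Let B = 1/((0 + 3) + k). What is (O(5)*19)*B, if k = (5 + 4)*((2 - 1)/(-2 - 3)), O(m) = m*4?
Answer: 950/3 ≈ 316.67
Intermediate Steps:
O(m) = 4*m
k = -9/5 (k = 9*(1/(-5)) = 9*(1*(-⅕)) = 9*(-⅕) = -9/5 ≈ -1.8000)
B = ⅚ (B = 1/((0 + 3) - 9/5) = 1/(3 - 9/5) = 1/(6/5) = ⅚ ≈ 0.83333)
(O(5)*19)*B = ((4*5)*19)*(⅚) = (20*19)*(⅚) = 380*(⅚) = 950/3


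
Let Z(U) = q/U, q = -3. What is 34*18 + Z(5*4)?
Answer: 12237/20 ≈ 611.85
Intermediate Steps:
Z(U) = -3/U
34*18 + Z(5*4) = 34*18 - 3/(5*4) = 612 - 3/20 = 12237/20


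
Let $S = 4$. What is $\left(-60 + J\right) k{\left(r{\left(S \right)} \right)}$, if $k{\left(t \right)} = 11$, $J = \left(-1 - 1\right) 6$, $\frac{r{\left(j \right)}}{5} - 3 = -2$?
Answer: $-792$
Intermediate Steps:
$r{\left(j \right)} = 5$ ($r{\left(j \right)} = 15 + 5 \left(-2\right) = 15 - 10 = 5$)
$J = -12$ ($J = \left(-2\right) 6 = -12$)
$\left(-60 + J\right) k{\left(r{\left(S \right)} \right)} = \left(-60 - 12\right) 11 = \left(-72\right) 11 = -792$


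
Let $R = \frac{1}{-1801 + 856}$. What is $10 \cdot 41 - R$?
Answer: $\frac{387451}{945} \approx 410.0$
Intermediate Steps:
$R = - \frac{1}{945}$ ($R = \frac{1}{-945} = - \frac{1}{945} \approx -0.0010582$)
$10 \cdot 41 - R = 10 \cdot 41 - - \frac{1}{945} = 410 + \frac{1}{945} = \frac{387451}{945}$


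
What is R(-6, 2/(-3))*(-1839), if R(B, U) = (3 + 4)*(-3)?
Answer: 38619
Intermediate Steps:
R(B, U) = -21 (R(B, U) = 7*(-3) = -21)
R(-6, 2/(-3))*(-1839) = -21*(-1839) = 38619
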